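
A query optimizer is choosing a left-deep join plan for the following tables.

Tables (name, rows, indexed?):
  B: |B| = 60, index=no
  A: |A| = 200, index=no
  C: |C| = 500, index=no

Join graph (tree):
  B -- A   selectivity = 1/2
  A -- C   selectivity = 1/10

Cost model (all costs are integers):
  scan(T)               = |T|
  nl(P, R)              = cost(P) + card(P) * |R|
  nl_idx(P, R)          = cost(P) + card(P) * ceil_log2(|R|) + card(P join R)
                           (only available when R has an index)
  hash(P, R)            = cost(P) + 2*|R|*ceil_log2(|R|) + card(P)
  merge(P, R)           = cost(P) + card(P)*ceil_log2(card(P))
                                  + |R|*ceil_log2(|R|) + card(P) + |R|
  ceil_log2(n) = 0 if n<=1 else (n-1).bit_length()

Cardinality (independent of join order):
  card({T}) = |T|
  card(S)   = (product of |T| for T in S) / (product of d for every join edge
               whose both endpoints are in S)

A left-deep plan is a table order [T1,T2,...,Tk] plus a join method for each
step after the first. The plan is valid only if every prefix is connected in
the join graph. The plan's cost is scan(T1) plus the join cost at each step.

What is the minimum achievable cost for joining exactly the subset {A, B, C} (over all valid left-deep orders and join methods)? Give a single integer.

Selinger DP over subsets of {A,B,C}:
  {B}: scan cost=60, card=60
  {A}: scan cost=200, card=200
  {C}: scan cost=500, card=500
  {AB}: card=6000; try (B,hash)→1120, (A,merge)→2280, (B,merge)→2420, (A,hash)→3320, (A,nl)→12060, (B,nl)→12200; best=1120 via (B,hash)
  {AC}: card=10000; try (A,hash)→4200, (C,merge)→7000, (A,merge)→7300, (C,hash)→9400, (C,nl)→100200, (A,nl)→100500; best=4200 via (A,hash)
  {ABC}: card=300000; try (B,hash)→14920, (C,hash)→16120, (C,merge)→90120, (B,merge)→154620, (B,nl)→604200, (C,nl)→3001120; best=14920 via (B,hash)

14920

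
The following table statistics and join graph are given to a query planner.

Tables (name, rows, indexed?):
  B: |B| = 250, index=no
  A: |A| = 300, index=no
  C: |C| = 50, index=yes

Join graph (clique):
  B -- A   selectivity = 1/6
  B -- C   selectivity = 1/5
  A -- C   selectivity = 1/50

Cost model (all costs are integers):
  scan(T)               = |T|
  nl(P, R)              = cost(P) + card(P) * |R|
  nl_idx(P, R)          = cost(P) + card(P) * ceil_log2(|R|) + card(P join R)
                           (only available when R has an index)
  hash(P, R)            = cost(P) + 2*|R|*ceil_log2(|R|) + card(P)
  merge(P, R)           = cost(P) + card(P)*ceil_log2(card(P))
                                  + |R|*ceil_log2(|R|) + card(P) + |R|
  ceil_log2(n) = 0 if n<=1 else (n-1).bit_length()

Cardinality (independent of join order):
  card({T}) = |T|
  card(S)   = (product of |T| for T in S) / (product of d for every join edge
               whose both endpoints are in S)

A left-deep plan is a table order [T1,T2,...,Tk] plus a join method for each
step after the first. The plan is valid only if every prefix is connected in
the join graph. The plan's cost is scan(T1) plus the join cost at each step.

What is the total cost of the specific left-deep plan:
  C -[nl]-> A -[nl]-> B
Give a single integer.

90050

step 1: scan C: cost=50, card=50
step 2: join A via nl
    card(P join A) = 50*300/(50) = 300
    cost = 50 + 50*300 = 15050
step 3: join B via nl
    card(P join B) = 300*250/(6*5) = 2500
    cost = 15050 + 300*250 = 90050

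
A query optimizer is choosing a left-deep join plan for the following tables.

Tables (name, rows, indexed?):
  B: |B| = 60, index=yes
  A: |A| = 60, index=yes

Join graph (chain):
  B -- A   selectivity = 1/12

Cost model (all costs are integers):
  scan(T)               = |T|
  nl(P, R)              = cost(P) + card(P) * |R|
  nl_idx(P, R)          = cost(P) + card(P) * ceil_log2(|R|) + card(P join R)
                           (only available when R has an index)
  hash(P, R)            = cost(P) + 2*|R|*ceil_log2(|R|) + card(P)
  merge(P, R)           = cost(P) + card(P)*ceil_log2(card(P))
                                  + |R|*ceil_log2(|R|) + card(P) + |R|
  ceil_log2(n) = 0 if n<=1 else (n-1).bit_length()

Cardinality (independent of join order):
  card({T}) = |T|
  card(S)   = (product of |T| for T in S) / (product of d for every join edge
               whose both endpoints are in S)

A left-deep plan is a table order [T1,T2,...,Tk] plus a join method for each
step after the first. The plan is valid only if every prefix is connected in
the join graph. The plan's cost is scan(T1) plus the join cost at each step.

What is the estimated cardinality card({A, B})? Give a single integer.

Tables in S: A(60), B(60)
Edges inside S: B-A(d=12)
numerator = 60 * 60 = 3600
denominator = 12 = 12
card(S) = 3600 / 12 = 300

300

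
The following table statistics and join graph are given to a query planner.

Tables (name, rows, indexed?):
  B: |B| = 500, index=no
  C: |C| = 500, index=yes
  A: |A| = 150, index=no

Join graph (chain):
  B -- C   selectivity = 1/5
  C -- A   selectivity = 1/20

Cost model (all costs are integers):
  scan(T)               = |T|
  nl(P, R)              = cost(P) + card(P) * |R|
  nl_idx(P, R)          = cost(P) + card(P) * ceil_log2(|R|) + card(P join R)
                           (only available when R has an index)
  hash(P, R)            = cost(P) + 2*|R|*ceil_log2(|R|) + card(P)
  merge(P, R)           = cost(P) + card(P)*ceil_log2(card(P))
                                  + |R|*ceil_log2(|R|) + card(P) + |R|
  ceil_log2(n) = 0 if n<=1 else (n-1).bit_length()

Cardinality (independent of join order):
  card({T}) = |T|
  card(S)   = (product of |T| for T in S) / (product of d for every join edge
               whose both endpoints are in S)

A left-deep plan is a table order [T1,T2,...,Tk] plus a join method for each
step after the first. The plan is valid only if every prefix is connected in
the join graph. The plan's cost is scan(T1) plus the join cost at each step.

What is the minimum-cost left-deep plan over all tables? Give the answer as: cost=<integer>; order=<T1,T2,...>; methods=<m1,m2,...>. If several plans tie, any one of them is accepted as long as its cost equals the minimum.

cost=16150; order=C,A,B; methods=hash,hash

Selinger DP (subsets sized 1..n):
  {B}: scan cost=500, card=500
  {C}: scan cost=500, card=500
  {A}: scan cost=150, card=150
  {BC}: card=50000; try (C,hash)→10000, (B,hash)→10000, (C,merge)→10500, (B,merge)→10500, (C,nl_idx)→55000, (C,nl)→250500 …(+1); best=10000 via (C,hash)
  {AC}: card=3750; try (A,hash)→3400, (C,nl_idx)→5250, (C,merge)→6500, (A,merge)→6850, (C,hash)→9300, (C,nl)→75150 …(+1); best=3400 via (A,hash)
  {ABC}: card=375000; try (B,hash)→16150, (B,merge)→57150, (A,hash)→62400, (A,merge)→861350, (B,nl)→1878400, (A,nl)→7510000; best=16150 via (B,hash)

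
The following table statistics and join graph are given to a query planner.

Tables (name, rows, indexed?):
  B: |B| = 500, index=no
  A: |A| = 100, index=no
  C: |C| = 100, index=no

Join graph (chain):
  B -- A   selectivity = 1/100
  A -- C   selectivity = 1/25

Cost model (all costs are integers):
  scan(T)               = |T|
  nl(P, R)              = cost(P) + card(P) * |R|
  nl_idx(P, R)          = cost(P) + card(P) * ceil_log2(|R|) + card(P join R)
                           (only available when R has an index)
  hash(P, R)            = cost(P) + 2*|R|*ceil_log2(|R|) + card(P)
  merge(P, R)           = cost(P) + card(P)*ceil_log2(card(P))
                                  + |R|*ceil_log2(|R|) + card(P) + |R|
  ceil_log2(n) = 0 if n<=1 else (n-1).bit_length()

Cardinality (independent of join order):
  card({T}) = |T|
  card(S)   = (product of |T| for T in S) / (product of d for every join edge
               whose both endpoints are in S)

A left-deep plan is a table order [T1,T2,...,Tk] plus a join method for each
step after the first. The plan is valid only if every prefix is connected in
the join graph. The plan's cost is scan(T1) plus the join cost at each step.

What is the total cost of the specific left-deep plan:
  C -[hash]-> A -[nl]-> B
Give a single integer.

201600

step 1: scan C: cost=100, card=100
step 2: join A via hash
    card(P join A) = 100*100/(25) = 400
    cost = 100 + 2*100*7 + 100 = 1600
step 3: join B via nl
    card(P join B) = 400*500/(100) = 2000
    cost = 1600 + 400*500 = 201600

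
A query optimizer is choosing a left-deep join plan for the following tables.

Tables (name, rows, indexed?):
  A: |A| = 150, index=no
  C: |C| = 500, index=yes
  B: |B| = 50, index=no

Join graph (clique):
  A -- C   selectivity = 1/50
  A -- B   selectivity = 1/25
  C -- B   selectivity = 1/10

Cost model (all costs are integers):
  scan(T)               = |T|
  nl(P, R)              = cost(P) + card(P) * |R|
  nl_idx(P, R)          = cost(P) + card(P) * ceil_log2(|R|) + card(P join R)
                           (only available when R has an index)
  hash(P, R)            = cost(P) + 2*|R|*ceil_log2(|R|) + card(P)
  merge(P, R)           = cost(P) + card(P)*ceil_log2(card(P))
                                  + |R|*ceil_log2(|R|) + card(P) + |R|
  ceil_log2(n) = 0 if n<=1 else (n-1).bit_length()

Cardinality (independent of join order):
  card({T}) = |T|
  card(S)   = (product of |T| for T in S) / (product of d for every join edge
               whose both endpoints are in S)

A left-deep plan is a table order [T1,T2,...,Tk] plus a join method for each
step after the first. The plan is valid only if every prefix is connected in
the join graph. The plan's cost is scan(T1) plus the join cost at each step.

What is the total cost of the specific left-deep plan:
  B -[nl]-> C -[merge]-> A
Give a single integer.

step 1: scan B: cost=50, card=50
step 2: join C via nl
    card(P join C) = 50*500/(10) = 2500
    cost = 50 + 50*500 = 25050
step 3: join A via merge
    card(P join A) = 2500*150/(50*25) = 300
    cost = 25050 + 2500*12 + 150*8 + 2500 + 150 = 58900

58900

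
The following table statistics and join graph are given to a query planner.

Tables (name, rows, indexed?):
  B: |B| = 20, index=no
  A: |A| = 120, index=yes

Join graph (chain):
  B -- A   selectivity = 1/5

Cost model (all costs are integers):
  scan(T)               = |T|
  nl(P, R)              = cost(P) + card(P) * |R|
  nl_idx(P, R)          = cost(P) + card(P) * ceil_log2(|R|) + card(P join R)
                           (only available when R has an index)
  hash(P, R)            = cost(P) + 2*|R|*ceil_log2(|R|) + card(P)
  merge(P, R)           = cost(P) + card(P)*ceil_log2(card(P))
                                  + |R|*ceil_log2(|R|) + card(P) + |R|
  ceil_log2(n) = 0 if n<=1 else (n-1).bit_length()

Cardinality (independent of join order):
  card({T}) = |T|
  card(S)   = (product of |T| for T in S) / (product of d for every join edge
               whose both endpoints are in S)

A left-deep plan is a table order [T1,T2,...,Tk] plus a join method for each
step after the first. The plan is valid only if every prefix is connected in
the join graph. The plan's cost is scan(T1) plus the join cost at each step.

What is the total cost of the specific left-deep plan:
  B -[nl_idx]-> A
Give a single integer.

640

step 1: scan B: cost=20, card=20
step 2: join A via nl_idx
    card(P join A) = 20*120/(5) = 480
    cost = 20 + 20*7 + 480 = 640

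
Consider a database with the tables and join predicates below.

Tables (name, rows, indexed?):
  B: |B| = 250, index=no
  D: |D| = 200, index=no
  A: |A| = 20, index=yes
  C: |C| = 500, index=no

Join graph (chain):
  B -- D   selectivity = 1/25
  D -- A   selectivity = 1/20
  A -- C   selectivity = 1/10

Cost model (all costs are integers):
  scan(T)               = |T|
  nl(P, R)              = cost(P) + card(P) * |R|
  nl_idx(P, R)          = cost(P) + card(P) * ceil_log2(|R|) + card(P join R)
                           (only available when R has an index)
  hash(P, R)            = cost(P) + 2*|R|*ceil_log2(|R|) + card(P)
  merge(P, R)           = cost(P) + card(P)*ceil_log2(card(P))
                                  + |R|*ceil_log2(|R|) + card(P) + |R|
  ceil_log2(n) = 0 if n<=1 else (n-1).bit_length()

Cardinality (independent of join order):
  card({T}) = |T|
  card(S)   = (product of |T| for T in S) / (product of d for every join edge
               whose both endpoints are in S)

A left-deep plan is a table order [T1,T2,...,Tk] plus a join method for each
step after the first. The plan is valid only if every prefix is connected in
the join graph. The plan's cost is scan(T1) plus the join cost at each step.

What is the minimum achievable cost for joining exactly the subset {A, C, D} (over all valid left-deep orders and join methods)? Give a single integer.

Selinger DP over subsets of {A,C,D}:
  {D}: scan cost=200, card=200
  {A}: scan cost=20, card=20
  {C}: scan cost=500, card=500
  {AD}: card=200; try (A,hash)→600, (A,nl_idx)→1400, (D,merge)→1940, (A,merge)→2120, (D,hash)→3240, (D,nl)→4020 …(+1); best=600 via (A,hash)
  {AC}: card=1000; try (A,hash)→1200, (A,nl_idx)→4000, (C,merge)→5140, (A,merge)→5620, (C,hash)→9040, (C,nl)→10020 …(+1); best=1200 via (A,hash)
  {ACD}: card=10000; try (D,hash)→5400, (C,merge)→7400, (C,hash)→9800, (D,merge)→14000, (C,nl)→100600, (D,nl)→201200; best=5400 via (D,hash)

5400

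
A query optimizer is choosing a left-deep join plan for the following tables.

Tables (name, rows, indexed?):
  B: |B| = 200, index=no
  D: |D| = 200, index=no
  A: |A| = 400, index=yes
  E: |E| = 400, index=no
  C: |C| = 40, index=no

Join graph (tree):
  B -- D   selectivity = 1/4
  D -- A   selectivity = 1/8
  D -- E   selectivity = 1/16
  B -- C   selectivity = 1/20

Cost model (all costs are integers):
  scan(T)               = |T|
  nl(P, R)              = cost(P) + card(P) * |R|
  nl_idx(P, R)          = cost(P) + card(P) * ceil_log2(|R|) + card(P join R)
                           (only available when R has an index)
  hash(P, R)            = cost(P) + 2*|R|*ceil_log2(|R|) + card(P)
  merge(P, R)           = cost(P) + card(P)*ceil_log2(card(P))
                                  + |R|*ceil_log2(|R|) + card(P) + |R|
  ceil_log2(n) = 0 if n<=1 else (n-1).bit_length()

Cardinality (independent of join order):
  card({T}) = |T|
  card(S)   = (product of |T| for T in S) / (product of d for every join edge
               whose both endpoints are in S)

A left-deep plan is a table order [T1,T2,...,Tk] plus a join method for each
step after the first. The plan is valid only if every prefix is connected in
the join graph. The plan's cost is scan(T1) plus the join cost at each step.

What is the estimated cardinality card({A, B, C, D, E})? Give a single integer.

25000000

Tables in S: A(400), B(200), C(40), D(200), E(400)
Edges inside S: B-D(d=4), D-A(d=8), D-E(d=16), B-C(d=20)
numerator = 400 * 200 * 40 * 200 * 400 = 256000000000
denominator = 4 * 8 * 16 * 20 = 10240
card(S) = 256000000000 / 10240 = 25000000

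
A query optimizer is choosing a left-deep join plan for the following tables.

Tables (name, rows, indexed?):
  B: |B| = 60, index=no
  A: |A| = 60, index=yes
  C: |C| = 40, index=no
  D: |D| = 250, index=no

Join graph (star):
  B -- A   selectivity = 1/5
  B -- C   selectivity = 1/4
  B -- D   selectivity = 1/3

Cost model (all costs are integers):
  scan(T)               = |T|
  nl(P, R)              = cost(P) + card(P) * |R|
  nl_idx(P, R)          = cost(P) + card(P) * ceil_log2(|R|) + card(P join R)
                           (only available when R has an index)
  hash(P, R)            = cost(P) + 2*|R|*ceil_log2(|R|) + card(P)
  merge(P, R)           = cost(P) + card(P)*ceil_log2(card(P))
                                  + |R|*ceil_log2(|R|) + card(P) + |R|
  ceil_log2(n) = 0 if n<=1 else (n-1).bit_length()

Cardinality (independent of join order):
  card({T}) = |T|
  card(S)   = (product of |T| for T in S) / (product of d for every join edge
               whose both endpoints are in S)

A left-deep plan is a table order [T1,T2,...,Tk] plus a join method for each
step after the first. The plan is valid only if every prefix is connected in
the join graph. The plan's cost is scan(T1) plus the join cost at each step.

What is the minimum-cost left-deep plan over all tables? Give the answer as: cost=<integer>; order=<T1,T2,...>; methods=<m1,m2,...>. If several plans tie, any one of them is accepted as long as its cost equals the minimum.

Selinger DP (subsets sized 1..n):
  {B}: scan cost=60, card=60
  {A}: scan cost=60, card=60
  {C}: scan cost=40, card=40
  {D}: scan cost=250, card=250
  {AB}: card=720; try (B,hash)→840, (A,hash)→840, (B,merge)→900, (A,merge)→900, (A,nl_idx)→1140, (B,nl)→3660 …(+1); best=840 via (B,hash)
  {BC}: card=600; try (C,hash)→600, (B,merge)→740, (C,merge)→760, (B,hash)→800, (B,nl)→2440, (C,nl)→2460; best=600 via (C,hash)
  {BD}: card=5000; try (B,hash)→1220, (D,merge)→2730, (B,merge)→2920, (D,hash)→4120, (D,nl)→15060, (B,nl)→15250; best=1220 via (B,hash)
  {ABC}: card=7200; try (A,hash)→1920, (C,hash)→2040, (A,merge)→7620, (C,merge)→9040, (A,nl_idx)→11400, (C,nl)→29640 …(+1); best=1920 via (A,hash)
  {ABD}: card=60000; try (D,hash)→5560, (A,hash)→6940, (D,merge)→11010, (A,merge)→71640, (A,nl_idx)→91220, (D,nl)→180840 …(+1); best=5560 via (D,hash)
  {BCD}: card=50000; try (D,hash)→5200, (C,hash)→6700, (D,merge)→9450, (C,merge)→71500, (D,nl)→150600, (C,nl)→201220; best=5200 via (D,hash)
  {ABCD}: card=600000; try (D,hash)→13120, (A,hash)→55920, (C,hash)→66040, (D,merge)→104970, (A,merge)→855620, (A,nl_idx)→905200 …(+4); best=13120 via (D,hash)

cost=13120; order=B,C,A,D; methods=hash,hash,hash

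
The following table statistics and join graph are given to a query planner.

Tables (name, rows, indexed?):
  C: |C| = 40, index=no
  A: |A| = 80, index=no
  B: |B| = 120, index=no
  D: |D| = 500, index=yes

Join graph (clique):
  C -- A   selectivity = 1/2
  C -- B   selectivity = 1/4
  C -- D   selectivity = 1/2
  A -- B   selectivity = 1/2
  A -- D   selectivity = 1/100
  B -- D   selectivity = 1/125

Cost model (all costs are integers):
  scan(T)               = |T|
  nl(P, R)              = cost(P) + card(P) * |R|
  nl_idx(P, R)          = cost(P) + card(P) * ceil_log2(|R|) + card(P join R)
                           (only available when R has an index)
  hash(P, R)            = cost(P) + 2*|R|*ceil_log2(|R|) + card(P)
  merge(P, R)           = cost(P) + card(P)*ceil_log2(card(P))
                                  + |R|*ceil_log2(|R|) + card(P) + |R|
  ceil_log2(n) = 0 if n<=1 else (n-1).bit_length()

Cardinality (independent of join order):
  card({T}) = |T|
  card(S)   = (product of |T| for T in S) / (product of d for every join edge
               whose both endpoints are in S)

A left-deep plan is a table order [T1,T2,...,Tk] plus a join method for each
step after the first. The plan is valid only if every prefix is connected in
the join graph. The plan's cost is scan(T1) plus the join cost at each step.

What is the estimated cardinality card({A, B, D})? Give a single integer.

Tables in S: A(80), B(120), D(500)
Edges inside S: A-B(d=2), A-D(d=100), B-D(d=125)
numerator = 80 * 120 * 500 = 4800000
denominator = 2 * 100 * 125 = 25000
card(S) = 4800000 / 25000 = 192

192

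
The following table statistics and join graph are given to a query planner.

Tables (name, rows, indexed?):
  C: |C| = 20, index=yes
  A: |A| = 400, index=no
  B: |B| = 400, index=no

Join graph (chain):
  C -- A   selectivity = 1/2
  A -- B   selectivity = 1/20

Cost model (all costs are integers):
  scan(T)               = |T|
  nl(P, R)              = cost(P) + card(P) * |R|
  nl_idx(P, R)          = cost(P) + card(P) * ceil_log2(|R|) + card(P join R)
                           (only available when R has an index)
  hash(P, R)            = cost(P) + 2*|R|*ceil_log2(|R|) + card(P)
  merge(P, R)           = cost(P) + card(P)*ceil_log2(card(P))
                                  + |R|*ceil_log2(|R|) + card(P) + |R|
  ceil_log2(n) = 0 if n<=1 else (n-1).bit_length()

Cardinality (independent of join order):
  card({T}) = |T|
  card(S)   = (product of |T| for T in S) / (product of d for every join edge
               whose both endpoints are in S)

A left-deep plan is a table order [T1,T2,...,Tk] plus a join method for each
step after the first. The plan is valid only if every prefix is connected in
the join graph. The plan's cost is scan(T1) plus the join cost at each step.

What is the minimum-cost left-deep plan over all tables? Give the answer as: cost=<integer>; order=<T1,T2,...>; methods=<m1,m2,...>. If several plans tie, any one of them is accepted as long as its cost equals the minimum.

cost=12200; order=A,C,B; methods=hash,hash

Selinger DP (subsets sized 1..n):
  {C}: scan cost=20, card=20
  {A}: scan cost=400, card=400
  {B}: scan cost=400, card=400
  {AC}: card=4000; try (C,hash)→1000, (A,merge)→4140, (C,merge)→4520, (C,nl_idx)→6400, (A,hash)→7240, (A,nl)→8020 …(+1); best=1000 via (C,hash)
  {AB}: card=8000; try (B,hash)→8000, (A,hash)→8000, (B,merge)→8400, (A,merge)→8400, (B,nl)→160400, (A,nl)→160400; best=8000 via (B,hash)
  {ABC}: card=80000; try (B,hash)→12200, (C,hash)→16200, (B,merge)→57000, (C,merge)→120120, (C,nl_idx)→128000, (C,nl)→168000 …(+1); best=12200 via (B,hash)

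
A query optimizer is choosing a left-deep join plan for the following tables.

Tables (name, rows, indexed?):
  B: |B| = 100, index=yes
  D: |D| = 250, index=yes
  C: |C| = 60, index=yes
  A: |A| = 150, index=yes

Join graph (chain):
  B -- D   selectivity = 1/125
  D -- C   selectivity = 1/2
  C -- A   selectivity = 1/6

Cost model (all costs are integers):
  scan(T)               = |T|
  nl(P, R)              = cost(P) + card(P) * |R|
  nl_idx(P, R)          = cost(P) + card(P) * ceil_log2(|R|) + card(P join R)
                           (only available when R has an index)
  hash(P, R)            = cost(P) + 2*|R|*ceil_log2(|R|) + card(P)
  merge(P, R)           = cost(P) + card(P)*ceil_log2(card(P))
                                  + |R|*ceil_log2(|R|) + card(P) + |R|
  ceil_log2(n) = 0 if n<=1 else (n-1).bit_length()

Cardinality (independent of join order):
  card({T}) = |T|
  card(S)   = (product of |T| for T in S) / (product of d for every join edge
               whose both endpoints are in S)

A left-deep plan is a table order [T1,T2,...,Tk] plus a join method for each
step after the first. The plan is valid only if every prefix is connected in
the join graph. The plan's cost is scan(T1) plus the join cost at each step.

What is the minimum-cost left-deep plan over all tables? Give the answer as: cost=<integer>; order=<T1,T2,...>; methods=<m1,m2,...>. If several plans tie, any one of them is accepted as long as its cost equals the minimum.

Selinger DP (subsets sized 1..n):
  {B}: scan cost=100, card=100
  {D}: scan cost=250, card=250
  {C}: scan cost=60, card=60
  {A}: scan cost=150, card=150
  {BD}: card=200; try (D,nl_idx)→1100, (B,hash)→1900, (B,nl_idx)→2200, (D,merge)→3150, (B,merge)→3300, (D,hash)→4200 …(+2); best=1100 via (D,nl_idx)
  {CD}: card=7500; try (C,hash)→1220, (D,merge)→2730, (C,merge)→2920, (D,hash)→4120, (D,nl_idx)→8040, (C,nl_idx)→9250 …(+2); best=1220 via (C,hash)
  {AC}: card=1500; try (C,hash)→1020, (A,merge)→1830, (C,merge)→1920, (A,nl_idx)→2040, (A,hash)→2520, (C,nl_idx)→2550 …(+2); best=1020 via (C,hash)
  {BCD}: card=6000; try (C,hash)→2020, (C,merge)→3320, (C,nl_idx)→8300, (B,hash)→10120, (C,nl)→13100, (B,nl_idx)→59720 …(+2); best=2020 via (C,hash)
  {ACD}: card=187500; try (D,hash)→6520, (A,hash)→11120, (D,merge)→21270, (A,merge)→107570, (D,nl_idx)→200520, (A,nl_idx)→248720 …(+2); best=6520 via (D,hash)
  {ABCD}: card=150000; try (A,hash)→10420, (A,merge)→87370, (B,hash)→195420, (A,nl_idx)→200020, (A,nl)→902020, (B,nl_idx)→1469020 …(+2); best=10420 via (A,hash)

cost=10420; order=B,D,C,A; methods=nl_idx,hash,hash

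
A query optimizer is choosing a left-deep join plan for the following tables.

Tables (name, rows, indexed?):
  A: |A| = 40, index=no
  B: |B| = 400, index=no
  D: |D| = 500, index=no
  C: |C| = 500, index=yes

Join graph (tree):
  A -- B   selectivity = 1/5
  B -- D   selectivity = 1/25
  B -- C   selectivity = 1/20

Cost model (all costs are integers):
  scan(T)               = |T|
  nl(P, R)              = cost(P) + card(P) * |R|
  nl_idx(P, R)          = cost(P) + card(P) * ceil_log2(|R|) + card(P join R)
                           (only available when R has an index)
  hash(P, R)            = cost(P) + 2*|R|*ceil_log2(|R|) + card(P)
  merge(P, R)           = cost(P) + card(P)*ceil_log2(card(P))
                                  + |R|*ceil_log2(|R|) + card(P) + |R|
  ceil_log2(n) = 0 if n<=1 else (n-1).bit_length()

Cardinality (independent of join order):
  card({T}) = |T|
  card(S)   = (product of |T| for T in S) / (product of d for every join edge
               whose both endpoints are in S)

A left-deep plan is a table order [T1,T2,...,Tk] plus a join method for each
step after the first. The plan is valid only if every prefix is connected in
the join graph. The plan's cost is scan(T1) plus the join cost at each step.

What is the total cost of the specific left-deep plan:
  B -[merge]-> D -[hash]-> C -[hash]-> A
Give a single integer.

226880

step 1: scan B: cost=400, card=400
step 2: join D via merge
    card(P join D) = 400*500/(25) = 8000
    cost = 400 + 400*9 + 500*9 + 400 + 500 = 9400
step 3: join C via hash
    card(P join C) = 8000*500/(20) = 200000
    cost = 9400 + 2*500*9 + 8000 = 26400
step 4: join A via hash
    card(P join A) = 200000*40/(5) = 1600000
    cost = 26400 + 2*40*6 + 200000 = 226880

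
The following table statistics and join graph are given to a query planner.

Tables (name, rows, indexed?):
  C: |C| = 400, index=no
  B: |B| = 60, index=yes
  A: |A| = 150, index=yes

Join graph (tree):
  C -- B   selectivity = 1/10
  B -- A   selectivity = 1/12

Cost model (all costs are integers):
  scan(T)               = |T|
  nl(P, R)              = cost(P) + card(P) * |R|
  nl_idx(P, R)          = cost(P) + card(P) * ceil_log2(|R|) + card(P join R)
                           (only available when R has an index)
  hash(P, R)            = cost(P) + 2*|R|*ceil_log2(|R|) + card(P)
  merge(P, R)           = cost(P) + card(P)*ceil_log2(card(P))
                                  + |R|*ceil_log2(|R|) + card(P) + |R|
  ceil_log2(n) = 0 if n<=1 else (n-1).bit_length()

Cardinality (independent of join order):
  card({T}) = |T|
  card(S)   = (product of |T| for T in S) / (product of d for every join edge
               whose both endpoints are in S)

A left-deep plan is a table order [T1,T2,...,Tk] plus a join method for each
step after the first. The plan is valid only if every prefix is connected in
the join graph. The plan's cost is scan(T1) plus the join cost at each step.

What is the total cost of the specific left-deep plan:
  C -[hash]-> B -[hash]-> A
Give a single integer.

step 1: scan C: cost=400, card=400
step 2: join B via hash
    card(P join B) = 400*60/(10) = 2400
    cost = 400 + 2*60*6 + 400 = 1520
step 3: join A via hash
    card(P join A) = 2400*150/(12) = 30000
    cost = 1520 + 2*150*8 + 2400 = 6320

6320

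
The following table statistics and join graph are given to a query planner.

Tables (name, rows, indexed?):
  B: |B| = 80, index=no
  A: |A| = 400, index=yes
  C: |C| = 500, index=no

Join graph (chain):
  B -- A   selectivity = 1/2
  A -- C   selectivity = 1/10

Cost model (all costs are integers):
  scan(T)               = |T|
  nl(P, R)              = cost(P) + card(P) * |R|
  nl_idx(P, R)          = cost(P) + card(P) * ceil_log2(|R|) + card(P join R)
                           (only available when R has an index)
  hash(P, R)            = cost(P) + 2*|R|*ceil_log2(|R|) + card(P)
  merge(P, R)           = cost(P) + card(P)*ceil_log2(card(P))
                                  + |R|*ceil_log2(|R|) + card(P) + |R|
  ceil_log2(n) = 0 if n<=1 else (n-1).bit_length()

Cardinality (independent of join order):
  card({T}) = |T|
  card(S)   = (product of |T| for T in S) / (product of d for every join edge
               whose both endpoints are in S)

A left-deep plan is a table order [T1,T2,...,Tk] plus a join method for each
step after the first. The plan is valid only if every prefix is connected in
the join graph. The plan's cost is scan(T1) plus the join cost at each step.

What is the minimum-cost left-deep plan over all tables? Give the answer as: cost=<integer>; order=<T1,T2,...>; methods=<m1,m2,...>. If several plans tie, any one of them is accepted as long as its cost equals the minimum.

cost=26920; order=A,B,C; methods=hash,hash

Selinger DP (subsets sized 1..n):
  {B}: scan cost=80, card=80
  {A}: scan cost=400, card=400
  {C}: scan cost=500, card=500
  {AB}: card=16000; try (B,hash)→1920, (A,merge)→4720, (B,merge)→5040, (A,hash)→7360, (A,nl_idx)→16800, (A,nl)→32080 …(+1); best=1920 via (B,hash)
  {AC}: card=20000; try (A,hash)→8200, (C,merge)→9400, (A,merge)→9500, (C,hash)→9800, (A,nl_idx)→25000, (C,nl)→200400 …(+1); best=8200 via (A,hash)
  {ABC}: card=800000; try (C,hash)→26920, (B,hash)→29320, (C,merge)→246920, (B,merge)→328840, (B,nl)→1608200, (C,nl)→8001920; best=26920 via (C,hash)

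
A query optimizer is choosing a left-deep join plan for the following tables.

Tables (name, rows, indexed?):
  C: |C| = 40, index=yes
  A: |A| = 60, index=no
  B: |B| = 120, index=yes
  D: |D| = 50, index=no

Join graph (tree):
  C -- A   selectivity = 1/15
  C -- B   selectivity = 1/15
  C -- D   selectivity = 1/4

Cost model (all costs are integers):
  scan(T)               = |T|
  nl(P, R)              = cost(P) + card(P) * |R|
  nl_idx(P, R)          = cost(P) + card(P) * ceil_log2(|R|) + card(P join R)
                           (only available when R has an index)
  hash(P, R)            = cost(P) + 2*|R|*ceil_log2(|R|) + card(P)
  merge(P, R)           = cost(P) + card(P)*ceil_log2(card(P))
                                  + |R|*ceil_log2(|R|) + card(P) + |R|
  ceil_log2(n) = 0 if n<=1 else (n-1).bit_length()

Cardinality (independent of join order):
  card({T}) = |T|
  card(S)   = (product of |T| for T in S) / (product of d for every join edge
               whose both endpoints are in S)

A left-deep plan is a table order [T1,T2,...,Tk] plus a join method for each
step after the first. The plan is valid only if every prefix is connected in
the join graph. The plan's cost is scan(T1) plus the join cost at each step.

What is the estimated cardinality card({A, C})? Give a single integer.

Tables in S: A(60), C(40)
Edges inside S: C-A(d=15)
numerator = 60 * 40 = 2400
denominator = 15 = 15
card(S) = 2400 / 15 = 160

160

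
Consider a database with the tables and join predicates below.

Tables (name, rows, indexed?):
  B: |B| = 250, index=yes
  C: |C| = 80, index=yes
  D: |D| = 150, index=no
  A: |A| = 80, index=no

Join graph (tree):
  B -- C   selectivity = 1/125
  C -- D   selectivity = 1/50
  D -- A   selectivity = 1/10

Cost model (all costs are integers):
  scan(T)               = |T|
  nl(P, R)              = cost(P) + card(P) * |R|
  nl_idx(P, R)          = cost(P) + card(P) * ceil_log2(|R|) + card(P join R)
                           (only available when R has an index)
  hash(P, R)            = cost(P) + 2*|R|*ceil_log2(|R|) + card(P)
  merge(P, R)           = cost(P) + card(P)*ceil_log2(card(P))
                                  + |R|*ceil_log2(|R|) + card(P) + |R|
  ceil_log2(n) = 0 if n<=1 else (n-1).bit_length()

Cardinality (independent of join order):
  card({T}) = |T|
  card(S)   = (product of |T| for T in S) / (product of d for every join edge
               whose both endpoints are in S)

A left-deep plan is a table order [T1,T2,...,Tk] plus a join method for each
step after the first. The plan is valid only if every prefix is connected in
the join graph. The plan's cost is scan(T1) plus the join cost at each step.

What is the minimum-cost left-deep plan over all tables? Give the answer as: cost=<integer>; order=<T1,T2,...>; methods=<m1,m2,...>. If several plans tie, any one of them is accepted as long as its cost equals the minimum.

cost=5040; order=C,B,D,A; methods=nl_idx,hash,hash

Selinger DP (subsets sized 1..n):
  {B}: scan cost=250, card=250
  {C}: scan cost=80, card=80
  {D}: scan cost=150, card=150
  {A}: scan cost=80, card=80
  {BC}: card=160; try (B,nl_idx)→880, (C,hash)→1620, (C,nl_idx)→2160, (B,merge)→2970, (C,merge)→3140, (B,hash)→4160 …(+2); best=880 via (B,nl_idx)
  {CD}: card=240; try (C,hash)→1420, (C,nl_idx)→1440, (D,merge)→2070, (C,merge)→2140, (D,hash)→2560, (D,nl)→12080 …(+1); best=1420 via (C,hash)
  {AD}: card=1200; try (A,hash)→1420, (D,merge)→2070, (A,merge)→2140, (D,hash)→2560, (D,nl)→12080, (A,nl)→12150; best=1420 via (A,hash)
  {BCD}: card=480; try (D,hash)→3440, (D,merge)→3670, (B,nl_idx)→3820, (B,hash)→5660, (B,merge)→5830, (D,nl)→24880 …(+1); best=3440 via (D,hash)
  {ACD}: card=1920; try (A,hash)→2780, (C,hash)→3740, (A,merge)→4220, (C,nl_idx)→11740, (C,merge)→16460, (A,nl)→20620 …(+1); best=2780 via (A,hash)
  {ABCD}: card=3840; try (A,hash)→5040, (B,hash)→8700, (A,merge)→8880, (B,nl_idx)→21980, (B,merge)→28070, (A,nl)→41840 …(+1); best=5040 via (A,hash)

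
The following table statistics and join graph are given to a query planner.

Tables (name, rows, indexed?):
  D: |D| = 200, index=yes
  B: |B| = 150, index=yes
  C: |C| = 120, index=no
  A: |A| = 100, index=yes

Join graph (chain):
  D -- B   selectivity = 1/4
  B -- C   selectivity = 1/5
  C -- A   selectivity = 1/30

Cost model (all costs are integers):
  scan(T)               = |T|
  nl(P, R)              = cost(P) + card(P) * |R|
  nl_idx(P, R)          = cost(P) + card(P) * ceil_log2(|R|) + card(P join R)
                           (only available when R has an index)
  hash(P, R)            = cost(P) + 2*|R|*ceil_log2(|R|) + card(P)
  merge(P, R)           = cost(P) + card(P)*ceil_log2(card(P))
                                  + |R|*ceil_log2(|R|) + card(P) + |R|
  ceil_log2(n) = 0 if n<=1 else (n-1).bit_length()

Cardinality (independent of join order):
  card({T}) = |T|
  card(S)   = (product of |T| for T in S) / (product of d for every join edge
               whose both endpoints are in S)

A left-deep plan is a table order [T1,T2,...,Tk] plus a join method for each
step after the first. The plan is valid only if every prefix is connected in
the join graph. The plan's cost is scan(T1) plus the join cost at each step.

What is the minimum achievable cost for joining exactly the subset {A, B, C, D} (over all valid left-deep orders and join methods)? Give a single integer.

Selinger DP over subsets of {A,B,C,D}:
  {D}: scan cost=200, card=200
  {B}: scan cost=150, card=150
  {C}: scan cost=120, card=120
  {A}: scan cost=100, card=100
  {BD}: card=7500; try (B,hash)→2800, (D,merge)→3300, (B,merge)→3350, (D,hash)→3500, (D,nl_idx)→8850, (B,nl_idx)→9300 …(+2); best=2800 via (B,hash)
  {BC}: card=3600; try (C,hash)→1980, (B,merge)→2430, (C,merge)→2460, (B,hash)→2640, (B,nl_idx)→4680, (B,nl)→18120 …(+1); best=1980 via (C,hash)
  {AC}: card=400; try (A,nl_idx)→1360, (A,hash)→1640, (C,merge)→1860, (C,hash)→1880, (A,merge)→1880, (C,nl)→12100 …(+1); best=1360 via (A,nl_idx)
  {BCD}: card=180000; try (D,hash)→8780, (C,hash)→11980, (D,merge)→50580, (C,merge)→108760, (D,nl_idx)→210780, (D,nl)→721980 …(+1); best=8780 via (D,hash)
  {ABC}: card=12000; try (B,hash)→4160, (B,merge)→6710, (A,hash)→6980, (B,nl_idx)→16560, (A,nl_idx)→39180, (A,merge)→49580 …(+2); best=4160 via (B,hash)
  {ABCD}: card=600000; try (D,hash)→19360, (D,merge)→185960, (A,hash)→190180, (D,nl_idx)→700160, (A,nl_idx)→1868780, (D,nl)→2404160 …(+2); best=19360 via (D,hash)

19360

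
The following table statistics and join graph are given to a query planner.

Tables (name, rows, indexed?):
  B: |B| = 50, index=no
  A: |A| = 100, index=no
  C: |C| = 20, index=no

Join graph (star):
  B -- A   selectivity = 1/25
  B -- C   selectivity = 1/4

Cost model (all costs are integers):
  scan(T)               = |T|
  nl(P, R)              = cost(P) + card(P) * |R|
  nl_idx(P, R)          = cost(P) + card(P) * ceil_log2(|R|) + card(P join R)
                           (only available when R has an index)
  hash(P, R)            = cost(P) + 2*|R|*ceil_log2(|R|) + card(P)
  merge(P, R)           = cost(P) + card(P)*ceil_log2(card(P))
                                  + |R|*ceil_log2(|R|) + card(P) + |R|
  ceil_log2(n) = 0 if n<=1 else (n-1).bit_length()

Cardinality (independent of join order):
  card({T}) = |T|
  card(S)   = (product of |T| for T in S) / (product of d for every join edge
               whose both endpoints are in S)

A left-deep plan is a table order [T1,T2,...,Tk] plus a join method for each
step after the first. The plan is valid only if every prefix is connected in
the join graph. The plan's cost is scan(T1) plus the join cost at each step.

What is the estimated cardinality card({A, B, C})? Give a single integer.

Tables in S: A(100), B(50), C(20)
Edges inside S: B-A(d=25), B-C(d=4)
numerator = 100 * 50 * 20 = 100000
denominator = 25 * 4 = 100
card(S) = 100000 / 100 = 1000

1000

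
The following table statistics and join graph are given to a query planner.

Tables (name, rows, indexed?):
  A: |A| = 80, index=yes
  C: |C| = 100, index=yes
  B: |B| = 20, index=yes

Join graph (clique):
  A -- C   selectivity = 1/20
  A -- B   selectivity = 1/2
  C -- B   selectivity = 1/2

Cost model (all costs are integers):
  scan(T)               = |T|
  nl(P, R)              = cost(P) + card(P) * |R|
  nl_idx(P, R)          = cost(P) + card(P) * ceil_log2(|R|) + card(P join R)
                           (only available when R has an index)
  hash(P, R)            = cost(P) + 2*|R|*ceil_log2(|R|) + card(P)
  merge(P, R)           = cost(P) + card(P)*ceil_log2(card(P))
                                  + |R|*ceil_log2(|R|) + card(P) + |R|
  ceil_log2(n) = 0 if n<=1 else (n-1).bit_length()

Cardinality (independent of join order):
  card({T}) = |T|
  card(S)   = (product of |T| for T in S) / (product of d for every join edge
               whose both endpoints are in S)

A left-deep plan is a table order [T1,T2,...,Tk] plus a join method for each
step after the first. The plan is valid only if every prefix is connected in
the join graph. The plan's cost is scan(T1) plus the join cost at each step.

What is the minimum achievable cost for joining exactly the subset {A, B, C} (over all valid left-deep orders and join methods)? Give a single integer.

Selinger DP over subsets of {A,B,C}:
  {A}: scan cost=80, card=80
  {C}: scan cost=100, card=100
  {B}: scan cost=20, card=20
  {AC}: card=400; try (C,nl_idx)→1040, (A,nl_idx)→1200, (A,hash)→1320, (C,merge)→1520, (A,merge)→1540, (C,hash)→1560 …(+2); best=1040 via (C,nl_idx)
  {AB}: card=800; try (B,hash)→360, (A,merge)→780, (B,merge)→840, (A,nl_idx)→960, (A,hash)→1160, (B,nl_idx)→1280 …(+2); best=360 via (B,hash)
  {BC}: card=1000; try (B,hash)→400, (C,merge)→940, (B,merge)→1020, (C,nl_idx)→1160, (C,hash)→1440, (B,nl_idx)→1600 …(+2); best=400 via (B,hash)
  {ABC}: card=2000; try (B,hash)→1640, (A,hash)→2520, (C,hash)→2560, (B,nl_idx)→5040, (B,merge)→5160, (C,nl_idx)→7960 …(+6); best=1640 via (B,hash)

1640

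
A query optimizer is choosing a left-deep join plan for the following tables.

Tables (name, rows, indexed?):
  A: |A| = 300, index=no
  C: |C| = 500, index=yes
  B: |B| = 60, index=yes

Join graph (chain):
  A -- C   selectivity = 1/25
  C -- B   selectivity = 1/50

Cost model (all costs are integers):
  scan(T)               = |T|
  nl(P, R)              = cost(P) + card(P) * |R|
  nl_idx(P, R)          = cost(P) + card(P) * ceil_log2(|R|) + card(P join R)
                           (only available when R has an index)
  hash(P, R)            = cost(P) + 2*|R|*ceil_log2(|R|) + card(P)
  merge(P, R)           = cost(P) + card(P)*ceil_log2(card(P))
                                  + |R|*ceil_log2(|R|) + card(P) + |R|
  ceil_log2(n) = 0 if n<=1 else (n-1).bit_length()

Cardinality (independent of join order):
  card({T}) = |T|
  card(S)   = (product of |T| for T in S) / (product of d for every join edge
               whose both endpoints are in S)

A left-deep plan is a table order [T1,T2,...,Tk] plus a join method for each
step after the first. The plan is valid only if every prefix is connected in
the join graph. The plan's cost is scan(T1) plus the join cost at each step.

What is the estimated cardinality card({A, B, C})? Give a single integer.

7200

Tables in S: A(300), B(60), C(500)
Edges inside S: A-C(d=25), C-B(d=50)
numerator = 300 * 60 * 500 = 9000000
denominator = 25 * 50 = 1250
card(S) = 9000000 / 1250 = 7200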